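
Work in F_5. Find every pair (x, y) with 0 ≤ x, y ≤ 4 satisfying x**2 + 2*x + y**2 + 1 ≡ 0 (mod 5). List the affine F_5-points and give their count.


Affine F_5-points: {(0, 2), (0, 3), (1, 1), (1, 4), (2, 1), (2, 4), (3, 2), (3, 3), (4, 0)}; count = 9.

For each of the 25 pairs (x, y) ∈ F_5², evaluate f(x, y) mod 5. Record the zeros.
  x = 0: [0↦1, 1↦2, 2↦0, 3↦0, 4↦2]  zeros at y ∈ {2, 3}
  x = 1: [0↦4, 1↦0, 2↦3, 3↦3, 4↦0]  zeros at y ∈ {1, 4}
  x = 2: [0↦4, 1↦0, 2↦3, 3↦3, 4↦0]  zeros at y ∈ {1, 4}
  x = 3: [0↦1, 1↦2, 2↦0, 3↦0, 4↦2]  zeros at y ∈ {2, 3}
  x = 4: [0↦0, 1↦1, 2↦4, 3↦4, 4↦1]  zeros at y ∈ {0}
Collecting zeros: affine points = {(0, 2), (0, 3), (1, 1), (1, 4), (2, 1), (2, 4), (3, 2), (3, 3), (4, 0)}.
Total count |C(F_5)_aff| = 9.


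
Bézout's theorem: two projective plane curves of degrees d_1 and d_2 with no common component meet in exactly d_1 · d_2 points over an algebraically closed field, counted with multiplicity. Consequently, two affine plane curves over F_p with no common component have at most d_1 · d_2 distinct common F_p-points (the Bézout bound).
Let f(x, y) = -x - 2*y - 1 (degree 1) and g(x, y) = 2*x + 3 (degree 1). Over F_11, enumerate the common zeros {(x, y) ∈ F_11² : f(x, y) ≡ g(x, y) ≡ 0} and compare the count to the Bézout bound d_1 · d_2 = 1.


Common zeros: {(4, 3)}; count = 1; Bézout bound = 1.

deg(f) = 1, deg(g) = 1, so Bézout bound = 1.
Scan x ∈ F_11. For each x, list the y ∈ F_11 with f(x, y) ≡ 0 and those with g(x, y) ≡ 0 (mod 11); the common zeros in that column are the intersection.
  x = 0: f ≡ 0 at y ∈ {5}; g ≡ 0 at y ∈ ∅; common: ∅.
  x = 1: f ≡ 0 at y ∈ {10}; g ≡ 0 at y ∈ ∅; common: ∅.
  x = 2: f ≡ 0 at y ∈ {4}; g ≡ 0 at y ∈ ∅; common: ∅.
  x = 3: f ≡ 0 at y ∈ {9}; g ≡ 0 at y ∈ ∅; common: ∅.
  x = 4: f ≡ 0 at y ∈ {3}; g ≡ 0 at y ∈ {0, 1, 2, 3, 4, 5, 6, 7, 8, 9, 10}; common: {3}.
  x = 5: f ≡ 0 at y ∈ {8}; g ≡ 0 at y ∈ ∅; common: ∅.
  x = 6: f ≡ 0 at y ∈ {2}; g ≡ 0 at y ∈ ∅; common: ∅.
  x = 7: f ≡ 0 at y ∈ {7}; g ≡ 0 at y ∈ ∅; common: ∅.
  x = 8: f ≡ 0 at y ∈ {1}; g ≡ 0 at y ∈ ∅; common: ∅.
  x = 9: f ≡ 0 at y ∈ {6}; g ≡ 0 at y ∈ ∅; common: ∅.
  x = 10: f ≡ 0 at y ∈ {0}; g ≡ 0 at y ∈ ∅; common: ∅.
Collecting: common zeros = {(4, 3)}, so the count is 1.
Comparison with the Bézout bound: 1 ≤ 1 = deg(f)·deg(g), as expected for curves with no common component (the bound is attained).


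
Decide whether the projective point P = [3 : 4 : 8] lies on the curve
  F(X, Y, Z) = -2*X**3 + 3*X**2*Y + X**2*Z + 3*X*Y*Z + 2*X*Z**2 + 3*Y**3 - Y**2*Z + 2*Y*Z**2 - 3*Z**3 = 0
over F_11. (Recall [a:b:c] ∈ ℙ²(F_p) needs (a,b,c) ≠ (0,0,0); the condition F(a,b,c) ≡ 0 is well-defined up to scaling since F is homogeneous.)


F(3,4,8) ≡ 3 (mod 11); P is NOT on the curve.

Evaluate F(3, 4, 8) term-by-term (mod 11).
  -2*X**3 ↦ -2·27·1·1 = -54
  3*X**2*Y ↦ 3·9·4·1 = 108
  X**2*Z ↦ 1·9·1·8 = 72
  3*X*Y*Z ↦ 3·3·4·8 = 288
  2*X*Z**2 ↦ 2·3·1·64 = 384
  3*Y**3 ↦ 3·1·64·1 = 192
  -Y**2*Z ↦ -1·1·16·8 = -128
  2*Y*Z**2 ↦ 2·1·4·64 = 512
  -3*Z**3 ↦ -3·1·1·512 = -1536
Sum: F(3, 4, 8) = (-54) + (108) + (72) + (288) + (384) + (192) + (-128) + (512) + (-1536) = -162.
Reducing mod 11: -162 ≡ 3 (mod 11).
Since F(a, b, c) ≡ 3 ≠ 0 (mod 11), P does NOT lie on the curve.


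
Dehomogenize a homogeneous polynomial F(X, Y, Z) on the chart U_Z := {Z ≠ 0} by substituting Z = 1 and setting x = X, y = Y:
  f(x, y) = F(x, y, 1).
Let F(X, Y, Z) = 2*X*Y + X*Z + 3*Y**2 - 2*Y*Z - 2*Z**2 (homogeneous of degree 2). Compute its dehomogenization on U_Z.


f(x, y) = 2*x*y + x + 3*y**2 - 2*y - 2

On U_Z we set Z = 1. Each monomial c·X^i·Y^j·Z^k in F becomes c·x^i·y^j·1^k = c·x^i·y^j.
Substituting Z = 1: F(X, Y, 1) = 2*x*y + x + 3*y**2 - 2*y - 2.
Note: deg(f) ≤ deg(F) = 2; strict inequality happens when F is divisible by Z (lost terms).


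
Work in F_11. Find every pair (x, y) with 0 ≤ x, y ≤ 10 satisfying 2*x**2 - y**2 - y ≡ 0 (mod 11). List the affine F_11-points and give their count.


Affine F_11-points: {(0, 0), (0, 10), (1, 1), (1, 9), (2, 5), (5, 2), (5, 8), (6, 2), (6, 8), (9, 5), (10, 1), (10, 9)}; count = 12.

For each of the 121 pairs (x, y) ∈ F_11², evaluate f(x, y) mod 11. Record the zeros.
  x = 0: [0↦0, 1↦9, 2↦5, 3↦10, 4↦2, 5↦3, 6↦2, 7↦10, 8↦5, 9↦9, 10↦0]  zeros at y ∈ {0, 10}
  x = 1: [0↦2, 1↦0, 2↦7, 3↦1, 4↦4, 5↦5, 6↦4, 7↦1, 8↦7, 9↦0, 10↦2]  zeros at y ∈ {1, 9}
  x = 2: [0↦8, 1↦6, 2↦2, 3↦7, 4↦10, 5↦0, 6↦10, 7↦7, 8↦2, 9↦6, 10↦8]  zeros at y ∈ {5}
  x = 3: [0↦7, 1↦5, 2↦1, 3↦6, 4↦9, 5↦10, 6↦9, 7↦6, 8↦1, 9↦5, 10↦7]  zeros at y ∈ ∅
  x = 4: [0↦10, 1↦8, 2↦4, 3↦9, 4↦1, 5↦2, 6↦1, 7↦9, 8↦4, 9↦8, 10↦10]  zeros at y ∈ ∅
  x = 5: [0↦6, 1↦4, 2↦0, 3↦5, 4↦8, 5↦9, 6↦8, 7↦5, 8↦0, 9↦4, 10↦6]  zeros at y ∈ {2, 8}
  x = 6: [0↦6, 1↦4, 2↦0, 3↦5, 4↦8, 5↦9, 6↦8, 7↦5, 8↦0, 9↦4, 10↦6]  zeros at y ∈ {2, 8}
  x = 7: [0↦10, 1↦8, 2↦4, 3↦9, 4↦1, 5↦2, 6↦1, 7↦9, 8↦4, 9↦8, 10↦10]  zeros at y ∈ ∅
  x = 8: [0↦7, 1↦5, 2↦1, 3↦6, 4↦9, 5↦10, 6↦9, 7↦6, 8↦1, 9↦5, 10↦7]  zeros at y ∈ ∅
  x = 9: [0↦8, 1↦6, 2↦2, 3↦7, 4↦10, 5↦0, 6↦10, 7↦7, 8↦2, 9↦6, 10↦8]  zeros at y ∈ {5}
  x = 10: [0↦2, 1↦0, 2↦7, 3↦1, 4↦4, 5↦5, 6↦4, 7↦1, 8↦7, 9↦0, 10↦2]  zeros at y ∈ {1, 9}
Collecting zeros: affine points = {(0, 0), (0, 10), (1, 1), (1, 9), (2, 5), (5, 2), (5, 8), (6, 2), (6, 8), (9, 5), (10, 1), (10, 9)}.
Total count |C(F_11)_aff| = 12.


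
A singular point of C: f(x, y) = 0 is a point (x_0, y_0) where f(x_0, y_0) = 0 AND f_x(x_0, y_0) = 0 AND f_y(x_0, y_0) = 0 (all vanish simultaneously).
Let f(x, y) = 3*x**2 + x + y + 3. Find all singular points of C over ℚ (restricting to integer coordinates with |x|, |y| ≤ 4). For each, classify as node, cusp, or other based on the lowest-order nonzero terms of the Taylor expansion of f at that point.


No singular points in the scanned grid; C is smooth there.

Compute partial derivatives:
  f_x = 6*x + 1.
  f_y = 1.
f_y = 1 is a nonzero constant, so f_y never vanishes: no point (x, y) can satisfy f = f_x = f_y = 0. In particular no (x, y) ∈ {−4, ..., 4}² is singular; the curve is smooth.


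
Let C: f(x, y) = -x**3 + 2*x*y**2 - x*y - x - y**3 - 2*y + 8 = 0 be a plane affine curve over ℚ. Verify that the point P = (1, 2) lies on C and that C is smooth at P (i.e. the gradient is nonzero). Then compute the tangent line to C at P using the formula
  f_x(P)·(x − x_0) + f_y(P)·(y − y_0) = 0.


Tangent line at P: 2*x - 7*y + 12 = 0.

Step 1: f(1, 2) = 0, so P lies on C.
Step 2: partial derivatives
  f_x(x, y) = -3*x**2 + 2*y**2 - y - 1, f_y(x, y) = 4*x*y - x - 3*y**2 - 2.
  f_x(P) = 2, f_y(P) = -7 (gradient nonzero, so P is smooth).
Step 3: tangent line at P: 2·(x − 1) + -7·(y − 2) = 0.
Expanding: 2*x - 7*y + 12 = 0.


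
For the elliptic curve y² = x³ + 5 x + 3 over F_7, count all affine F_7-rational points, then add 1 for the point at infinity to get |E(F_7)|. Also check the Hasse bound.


Affine points = {(1, 3), (1, 4), (2, 0), (6, 2), (6, 5)}; affine count = 5; |E(F_7)| = 6.

Discriminant check: Δ ∝ 4a³ + 27b² = 4·5³ + 27·3² = 4·125 + 27·9 ≡ 1 (mod 7). Nonzero ⇒ E is nonsingular.
For each x ∈ F_7, compute rhs = x³ + 5·x + 3 mod 7, then count y ∈ F_7 with y² ≡ rhs.
  x = 0: rhs = 3, matching y values: none (0 points).
  x = 1: rhs = 2, matching y values: 3, 4 (2 points).
  x = 2: rhs = 0, matching y values: 0 (1 points).
  x = 3: rhs = 3, matching y values: none (0 points).
  x = 4: rhs = 3, matching y values: none (0 points).
  x = 5: rhs = 6, matching y values: none (0 points).
  x = 6: rhs = 4, matching y values: 2, 5 (2 points).
Total affine count: 5.
Full point count |E(F_7)| = 5 + 1 = 6.
Hasse bound: |6 − (7+1)| = |-2| = 2 ≤ 2√7 ≈ 5.2915 ✓.


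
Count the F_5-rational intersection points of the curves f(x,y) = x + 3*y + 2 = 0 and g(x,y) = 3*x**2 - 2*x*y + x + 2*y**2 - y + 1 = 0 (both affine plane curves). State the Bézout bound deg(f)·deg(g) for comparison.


Common zeros: {(1, 4)}; count = 1; Bézout bound = 2.

deg(f) = 1, deg(g) = 2, so Bézout bound = 2.
Scan x ∈ F_5. For each x, list the y ∈ F_5 with f(x, y) ≡ 0 and those with g(x, y) ≡ 0 (mod 5); the common zeros in that column are the intersection.
  x = 0: f ≡ 0 at y ∈ {1}; g ≡ 0 at y ∈ ∅; common: ∅.
  x = 1: f ≡ 0 at y ∈ {4}; g ≡ 0 at y ∈ {0, 4}; common: {4}.
  x = 2: f ≡ 0 at y ∈ {2}; g ≡ 0 at y ∈ {0}; common: ∅.
  x = 3: f ≡ 0 at y ∈ {0}; g ≡ 0 at y ∈ {2, 4}; common: ∅.
  x = 4: f ≡ 0 at y ∈ {3}; g ≡ 0 at y ∈ ∅; common: ∅.
Collecting: common zeros = {(1, 4)}, so the count is 1.
Comparison with the Bézout bound: 1 ≤ 2 = deg(f)·deg(g), as expected for curves with no common component (the affine F_5-count falls short of the bound because intersections may lie at infinity, over extension fields, or carry multiplicity).


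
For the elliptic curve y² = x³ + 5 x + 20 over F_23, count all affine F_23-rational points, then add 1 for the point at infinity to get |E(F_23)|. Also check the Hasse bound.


Affine points = {(1, 7), (1, 16), (3, 4), (3, 19), (4, 9), (4, 14), (5, 3), (5, 20), (6, 6), (6, 17), (9, 9), (9, 14), (10, 9), (10, 14), (11, 7), (11, 16), (17, 2), (17, 21), (18, 10), (18, 13), (20, 1), (20, 22), (21, 5), (21, 18)}; affine count = 24; |E(F_23)| = 25.

Discriminant check: Δ ∝ 4a³ + 27b² = 4·5³ + 27·20² = 4·125 + 27·400 ≡ 7 (mod 23). Nonzero ⇒ E is nonsingular.
For each x ∈ F_23, compute rhs = x³ + 5·x + 20 mod 23, then count y ∈ F_23 with y² ≡ rhs.
  x = 0: rhs = 20, matching y values: none (0 points).
  x = 1: rhs = 3, matching y values: 7, 16 (2 points).
  x = 2: rhs = 15, matching y values: none (0 points).
  x = 3: rhs = 16, matching y values: 4, 19 (2 points).
  x = 4: rhs = 12, matching y values: 9, 14 (2 points).
  x = 5: rhs = 9, matching y values: 3, 20 (2 points).
  x = 6: rhs = 13, matching y values: 6, 17 (2 points).
  x = 7: rhs = 7, matching y values: none (0 points).
  x = 8: rhs = 20, matching y values: none (0 points).
  x = 9: rhs = 12, matching y values: 9, 14 (2 points).
  x = 10: rhs = 12, matching y values: 9, 14 (2 points).
  x = 11: rhs = 3, matching y values: 7, 16 (2 points).
  x = 12: rhs = 14, matching y values: none (0 points).
  x = 13: rhs = 5, matching y values: none (0 points).
  x = 14: rhs = 5, matching y values: none (0 points).
  x = 15: rhs = 20, matching y values: none (0 points).
  x = 16: rhs = 10, matching y values: none (0 points).
  x = 17: rhs = 4, matching y values: 2, 21 (2 points).
  x = 18: rhs = 8, matching y values: 10, 13 (2 points).
  x = 19: rhs = 5, matching y values: none (0 points).
  x = 20: rhs = 1, matching y values: 1, 22 (2 points).
  x = 21: rhs = 2, matching y values: 5, 18 (2 points).
  x = 22: rhs = 14, matching y values: none (0 points).
Total affine count: 24.
Full point count |E(F_23)| = 24 + 1 = 25.
Hasse bound: |25 − (23+1)| = |1| = 1 ≤ 2√23 ≈ 9.5917 ✓.


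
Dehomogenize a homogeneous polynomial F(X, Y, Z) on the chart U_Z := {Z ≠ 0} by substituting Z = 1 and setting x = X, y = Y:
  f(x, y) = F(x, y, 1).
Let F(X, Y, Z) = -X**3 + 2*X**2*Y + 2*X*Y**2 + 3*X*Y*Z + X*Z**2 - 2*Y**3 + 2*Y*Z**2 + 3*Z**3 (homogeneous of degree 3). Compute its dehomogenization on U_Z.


f(x, y) = -x**3 + 2*x**2*y + 2*x*y**2 + 3*x*y + x - 2*y**3 + 2*y + 3

On U_Z we set Z = 1. Each monomial c·X^i·Y^j·Z^k in F becomes c·x^i·y^j·1^k = c·x^i·y^j.
Substituting Z = 1: F(X, Y, 1) = -x**3 + 2*x**2*y + 2*x*y**2 + 3*x*y + x - 2*y**3 + 2*y + 3.
Note: deg(f) ≤ deg(F) = 3; strict inequality happens when F is divisible by Z (lost terms).


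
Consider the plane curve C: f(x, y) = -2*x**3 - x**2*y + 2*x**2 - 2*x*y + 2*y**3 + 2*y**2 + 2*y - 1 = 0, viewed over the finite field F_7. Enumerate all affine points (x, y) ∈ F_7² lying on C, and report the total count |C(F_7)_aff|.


Affine F_7-points: {(0, 3), (1, 2), (1, 5), (1, 6), (4, 3), (5, 6), (6, 3), (6, 4), (6, 6)}; count = 9.

For each of the 49 pairs (x, y) ∈ F_7², evaluate f(x, y) mod 7. Record the zeros.
  x = 0: [0↦6, 1↦5, 2↦6, 3↦0, 4↦6, 5↦1, 6↦4]  zeros at y ∈ {3}
  x = 1: [0↦6, 1↦2, 2↦0, 3↦5, 4↦1, 5↦0, 6↦0]  zeros at y ∈ {2, 5, 6}
  x = 2: [0↦5, 1↦3, 2↦3, 3↦3, 4↦1, 5↦2, 6↦4]  zeros at y ∈ ∅
  x = 3: [0↦5, 1↦3, 2↦3, 3↦3, 4↦1, 5↦2, 6↦4]  zeros at y ∈ ∅
  x = 4: [0↦1, 1↦4, 2↦2, 3↦0, 4↦3, 5↦2, 6↦2]  zeros at y ∈ {3}
  x = 5: [0↦2, 1↦1, 2↦2, 3↦3, 4↦2, 5↦4, 6↦0]  zeros at y ∈ {6}
  x = 6: [0↦3, 1↦3, 2↦5, 3↦0, 4↦0, 5↦3, 6↦0]  zeros at y ∈ {3, 4, 6}
Collecting zeros: affine points = {(0, 3), (1, 2), (1, 5), (1, 6), (4, 3), (5, 6), (6, 3), (6, 4), (6, 6)}.
Total count |C(F_7)_aff| = 9.


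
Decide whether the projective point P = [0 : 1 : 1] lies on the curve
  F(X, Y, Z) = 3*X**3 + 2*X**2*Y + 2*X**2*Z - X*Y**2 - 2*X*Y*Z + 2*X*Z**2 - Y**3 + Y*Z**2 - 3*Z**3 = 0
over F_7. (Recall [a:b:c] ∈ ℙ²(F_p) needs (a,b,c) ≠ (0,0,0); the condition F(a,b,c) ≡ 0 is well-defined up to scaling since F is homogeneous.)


F(0,1,1) ≡ 4 (mod 7); P is NOT on the curve.

Evaluate F(0, 1, 1) term-by-term (mod 7).
  3*X**3 ↦ 3·0·1·1 = 0
  2*X**2*Y ↦ 2·0·1·1 = 0
  2*X**2*Z ↦ 2·0·1·1 = 0
  -X*Y**2 ↦ -1·0·1·1 = 0
  -2*X*Y*Z ↦ -2·0·1·1 = 0
  2*X*Z**2 ↦ 2·0·1·1 = 0
  -Y**3 ↦ -1·1·1·1 = -1
  Y*Z**2 ↦ 1·1·1·1 = 1
  -3*Z**3 ↦ -3·1·1·1 = -3
Sum: F(0, 1, 1) = (0) + (0) + (0) + (0) + (0) + (0) + (-1) + (1) + (-3) = -3.
Reducing mod 7: -3 ≡ 4 (mod 7).
Since F(a, b, c) ≡ 4 ≠ 0 (mod 7), P does NOT lie on the curve.


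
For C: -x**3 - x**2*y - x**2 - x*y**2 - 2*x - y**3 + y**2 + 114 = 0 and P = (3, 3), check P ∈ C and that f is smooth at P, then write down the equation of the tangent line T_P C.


Tangent line at P: -62*x - 48*y + 330 = 0.

Step 1: f(3, 3) = 0, so P lies on C.
Step 2: partial derivatives
  f_x(x, y) = -3*x**2 - 2*x*y - 2*x - y**2 - 2, f_y(x, y) = -x**2 - 2*x*y - 3*y**2 + 2*y.
  f_x(P) = -62, f_y(P) = -48 (gradient nonzero, so P is smooth).
Step 3: tangent line at P: -62·(x − 3) + -48·(y − 3) = 0.
Expanding: -62*x - 48*y + 330 = 0.


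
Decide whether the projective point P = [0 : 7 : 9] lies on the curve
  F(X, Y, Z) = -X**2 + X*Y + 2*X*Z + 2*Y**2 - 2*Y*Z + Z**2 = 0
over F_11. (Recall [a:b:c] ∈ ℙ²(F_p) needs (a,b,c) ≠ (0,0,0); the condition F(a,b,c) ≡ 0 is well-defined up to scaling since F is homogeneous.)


F(0,7,9) ≡ 9 (mod 11); P is NOT on the curve.

Evaluate F(0, 7, 9) term-by-term (mod 11).
  -X**2 ↦ -1·0·1·1 = 0
  X*Y ↦ 1·0·7·1 = 0
  2*X*Z ↦ 2·0·1·9 = 0
  2*Y**2 ↦ 2·1·49·1 = 98
  -2*Y*Z ↦ -2·1·7·9 = -126
  Z**2 ↦ 1·1·1·81 = 81
Sum: F(0, 7, 9) = (0) + (0) + (0) + (98) + (-126) + (81) = 53.
Reducing mod 11: 53 ≡ 9 (mod 11).
Since F(a, b, c) ≡ 9 ≠ 0 (mod 11), P does NOT lie on the curve.


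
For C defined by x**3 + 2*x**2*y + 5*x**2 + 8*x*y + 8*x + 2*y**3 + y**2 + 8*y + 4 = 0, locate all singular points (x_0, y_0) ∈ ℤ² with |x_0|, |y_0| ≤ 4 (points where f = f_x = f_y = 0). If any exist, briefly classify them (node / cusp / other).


Singular points: {(-2, 0)}; classification: node.

Compute partial derivatives:
  f_x = 3*x**2 + 4*x*y + 10*x + 8*y + 8.
  f_y = 2*x**2 + 8*x + 6*y**2 + 2*y + 8.
Scan x_0 ∈ {−4, ..., 4}. For each x_0, f_y(x_0, y) is a polynomial in y; find its integer roots y ∈ {−4, ..., 4}, then test f_x and f at those candidates.
  x = -4: f_y(-4, y) = 6*y**2 + 2*y + 8; no integer root y with |y| ≤ 4.
  x = -3: f_y(-3, y) = 6*y**2 + 2*y + 2; no integer root y with |y| ≤ 4.
  x = -2: f_y(-2, y) = 6*y**2 + 2*y; vanishes at y ∈ {0}. (-2, 0): f_x = 0, f = 0 — SINGULAR.
  x = -1: f_y(-1, y) = 6*y**2 + 2*y + 2; no integer root y with |y| ≤ 4.
  x = 0: f_y(0, y) = 6*y**2 + 2*y + 8; no integer root y with |y| ≤ 4.
  x = 1: f_y(1, y) = 6*y**2 + 2*y + 18; no integer root y with |y| ≤ 4.
  x = 2: f_y(2, y) = 6*y**2 + 2*y + 32; no integer root y with |y| ≤ 4.
  x = 3: f_y(3, y) = 6*y**2 + 2*y + 50; no integer root y with |y| ≤ 4.
  x = 4: f_y(4, y) = 6*y**2 + 2*y + 72; no integer root y with |y| ≤ 4.
Only singular point on the grid: (-2, 0).
Classify: substitute x = -2 + u, y = 0 + v and expand: f = u**3 + 2*u**2*v - u**2 + 2*v**3 + v**2.
No constant or linear terms (consistent with a singular point). Quadratic part: -u**2 + v**2. Cubic part: u**3 + 2*u**2*v + 2*v**3.
The quadratic part v**2 - u**2 = (v − u)(v + u) splits into two distinct linear factors, so there are two distinct tangent lines y − 0 = ±(x − -2) — this is a node (ordinary double point).
Classification: node.


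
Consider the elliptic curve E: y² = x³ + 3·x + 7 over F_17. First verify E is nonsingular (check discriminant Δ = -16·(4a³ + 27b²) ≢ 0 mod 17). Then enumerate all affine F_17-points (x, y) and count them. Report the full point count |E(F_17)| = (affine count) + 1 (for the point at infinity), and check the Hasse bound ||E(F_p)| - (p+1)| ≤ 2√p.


Affine points = {(2, 2), (2, 15), (3, 3), (3, 14), (4, 7), (4, 10), (8, 4), (8, 13), (9, 7), (9, 10), (10, 0), (13, 4), (13, 13)}; affine count = 13; |E(F_17)| = 14.

Discriminant check: Δ ∝ 4a³ + 27b² = 4·3³ + 27·7² = 4·27 + 27·49 ≡ 3 (mod 17). Nonzero ⇒ E is nonsingular.
For each x ∈ F_17, compute rhs = x³ + 3·x + 7 mod 17, then count y ∈ F_17 with y² ≡ rhs.
  x = 0: rhs = 7, matching y values: none (0 points).
  x = 1: rhs = 11, matching y values: none (0 points).
  x = 2: rhs = 4, matching y values: 2, 15 (2 points).
  x = 3: rhs = 9, matching y values: 3, 14 (2 points).
  x = 4: rhs = 15, matching y values: 7, 10 (2 points).
  x = 5: rhs = 11, matching y values: none (0 points).
  x = 6: rhs = 3, matching y values: none (0 points).
  x = 7: rhs = 14, matching y values: none (0 points).
  x = 8: rhs = 16, matching y values: 4, 13 (2 points).
  x = 9: rhs = 15, matching y values: 7, 10 (2 points).
  x = 10: rhs = 0, matching y values: 0 (1 points).
  x = 11: rhs = 11, matching y values: none (0 points).
  x = 12: rhs = 3, matching y values: none (0 points).
  x = 13: rhs = 16, matching y values: 4, 13 (2 points).
  x = 14: rhs = 5, matching y values: none (0 points).
  x = 15: rhs = 10, matching y values: none (0 points).
  x = 16: rhs = 3, matching y values: none (0 points).
Total affine count: 13.
Full point count |E(F_17)| = 13 + 1 = 14.
Hasse bound: |14 − (17+1)| = |-4| = 4 ≤ 2√17 ≈ 8.2462 ✓.


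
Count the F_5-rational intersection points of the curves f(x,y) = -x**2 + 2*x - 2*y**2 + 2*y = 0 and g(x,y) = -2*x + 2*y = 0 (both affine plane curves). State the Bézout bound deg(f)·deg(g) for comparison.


Common zeros: {(0, 0), (3, 3)}; count = 2; Bézout bound = 2.

deg(f) = 2, deg(g) = 1, so Bézout bound = 2.
Scan x ∈ F_5. For each x, list the y ∈ F_5 with f(x, y) ≡ 0 and those with g(x, y) ≡ 0 (mod 5); the common zeros in that column are the intersection.
  x = 0: f ≡ 0 at y ∈ {0, 1}; g ≡ 0 at y ∈ {0}; common: {0}.
  x = 1: f ≡ 0 at y ∈ ∅; g ≡ 0 at y ∈ {1}; common: ∅.
  x = 2: f ≡ 0 at y ∈ {0, 1}; g ≡ 0 at y ∈ {2}; common: ∅.
  x = 3: f ≡ 0 at y ∈ {3}; g ≡ 0 at y ∈ {3}; common: {3}.
  x = 4: f ≡ 0 at y ∈ {3}; g ≡ 0 at y ∈ {4}; common: ∅.
Collecting: common zeros = {(0, 0), (3, 3)}, so the count is 2.
Comparison with the Bézout bound: 2 ≤ 2 = deg(f)·deg(g), as expected for curves with no common component (the bound is attained).


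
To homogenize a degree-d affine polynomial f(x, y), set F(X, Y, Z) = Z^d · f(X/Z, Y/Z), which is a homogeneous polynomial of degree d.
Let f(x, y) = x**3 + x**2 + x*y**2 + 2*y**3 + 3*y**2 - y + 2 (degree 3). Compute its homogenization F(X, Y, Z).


F(X, Y, Z) = X**3 + X**2*Z + X*Y**2 + 2*Y**3 + 3*Y**2*Z - Y*Z**2 + 2*Z**3

deg(f) = 3.
Substitute x = X/Z, y = Y/Z into f, then multiply by Z^3.
  monomial 1·x^3·y^0 ↦ 1·X^3·Y^0·Z^0.
  monomial 1·x^2·y^0 ↦ 1·X^2·Y^0·Z^1.
  monomial 1·x^1·y^2 ↦ 1·X^1·Y^2·Z^0.
  monomial 2·x^0·y^3 ↦ 2·X^0·Y^3·Z^0.
  monomial 3·x^0·y^2 ↦ 3·X^0·Y^2·Z^1.
  monomial -1·x^0·y^1 ↦ -1·X^0·Y^1·Z^2.
  monomial 2·x^0·y^0 ↦ 2·X^0·Y^0·Z^3.
Collecting: F(X, Y, Z) = X**3 + X**2*Z + X*Y**2 + 2*Y**3 + 3*Y**2*Z - Y*Z**2 + 2*Z**3.


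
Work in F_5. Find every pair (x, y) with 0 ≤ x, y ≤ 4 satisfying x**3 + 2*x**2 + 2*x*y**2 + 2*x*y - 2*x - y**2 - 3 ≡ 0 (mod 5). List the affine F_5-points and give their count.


Affine F_5-points: {(3, 4), (4, 0), (4, 1)}; count = 3.

For each of the 25 pairs (x, y) ∈ F_5², evaluate f(x, y) mod 5. Record the zeros.
  x = 0: [0↦2, 1↦1, 2↦3, 3↦3, 4↦1]  zeros at y ∈ ∅
  x = 1: [0↦3, 1↦1, 2↦1, 3↦3, 4↦2]  zeros at y ∈ ∅
  x = 2: [0↦4, 1↦1, 2↦4, 3↦3, 4↦3]  zeros at y ∈ ∅
  x = 3: [0↦1, 1↦2, 2↦3, 3↦4, 4↦0]  zeros at y ∈ {4}
  x = 4: [0↦0, 1↦0, 2↦4, 3↦2, 4↦4]  zeros at y ∈ {0, 1}
Collecting zeros: affine points = {(3, 4), (4, 0), (4, 1)}.
Total count |C(F_5)_aff| = 3.


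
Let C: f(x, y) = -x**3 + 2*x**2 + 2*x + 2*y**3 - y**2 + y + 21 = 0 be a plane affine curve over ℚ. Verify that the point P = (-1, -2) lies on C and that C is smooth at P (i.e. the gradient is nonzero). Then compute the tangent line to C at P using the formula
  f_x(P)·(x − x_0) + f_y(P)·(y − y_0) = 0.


Tangent line at P: -5*x + 29*y + 53 = 0.

Step 1: f(-1, -2) = 0, so P lies on C.
Step 2: partial derivatives
  f_x(x, y) = -3*x**2 + 4*x + 2, f_y(x, y) = 6*y**2 - 2*y + 1.
  f_x(P) = -5, f_y(P) = 29 (gradient nonzero, so P is smooth).
Step 3: tangent line at P: -5·(x − -1) + 29·(y − -2) = 0.
Expanding: -5*x + 29*y + 53 = 0.


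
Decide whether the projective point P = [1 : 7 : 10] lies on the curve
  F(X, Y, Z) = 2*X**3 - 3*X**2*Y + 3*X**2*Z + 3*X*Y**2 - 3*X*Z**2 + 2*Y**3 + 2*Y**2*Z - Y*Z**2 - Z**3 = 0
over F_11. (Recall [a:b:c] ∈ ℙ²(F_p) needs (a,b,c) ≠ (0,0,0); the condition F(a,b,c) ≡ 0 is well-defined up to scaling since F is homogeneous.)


F(1,7,10) ≡ 0 (mod 11); P is on the curve.

Evaluate F(1, 7, 10) term-by-term (mod 11).
  2*X**3 ↦ 2·1·1·1 = 2
  -3*X**2*Y ↦ -3·1·7·1 = -21
  3*X**2*Z ↦ 3·1·1·10 = 30
  3*X*Y**2 ↦ 3·1·49·1 = 147
  -3*X*Z**2 ↦ -3·1·1·100 = -300
  2*Y**3 ↦ 2·1·343·1 = 686
  2*Y**2*Z ↦ 2·1·49·10 = 980
  -Y*Z**2 ↦ -1·1·7·100 = -700
  -Z**3 ↦ -1·1·1·1000 = -1000
Sum: F(1, 7, 10) = (2) + (-21) + (30) + (147) + (-300) + (686) + (980) + (-700) + (-1000) = -176.
Reducing mod 11: -176 ≡ 0 (mod 11).
Since F(a, b, c) ≡ 0 (mod 11), P lies on the curve.


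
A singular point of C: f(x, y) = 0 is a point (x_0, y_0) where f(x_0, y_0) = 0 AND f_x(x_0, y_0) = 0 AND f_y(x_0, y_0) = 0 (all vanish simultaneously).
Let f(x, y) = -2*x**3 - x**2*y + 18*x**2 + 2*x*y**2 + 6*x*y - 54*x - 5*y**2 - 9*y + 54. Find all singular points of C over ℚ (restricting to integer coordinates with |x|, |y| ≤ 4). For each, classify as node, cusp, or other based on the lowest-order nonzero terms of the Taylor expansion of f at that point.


Singular points: {(3, 0)}; classification: cusp.

Compute partial derivatives:
  f_x = -6*x**2 - 2*x*y + 36*x + 2*y**2 + 6*y - 54.
  f_y = -x**2 + 4*x*y + 6*x - 10*y - 9.
Scan x_0 ∈ {−4, ..., 4}. For each x_0, f_y(x_0, y) is a polynomial in y; find its integer roots y ∈ {−4, ..., 4}, then test f_x and f at those candidates.
  x = -4: f_y(-4, y) = -26*y - 49; no integer root y with |y| ≤ 4.
  x = -3: f_y(-3, y) = -22*y - 36; no integer root y with |y| ≤ 4.
  x = -2: f_y(-2, y) = -18*y - 25; no integer root y with |y| ≤ 4.
  x = -1: f_y(-1, y) = -14*y - 16; no integer root y with |y| ≤ 4.
  x = 0: f_y(0, y) = -10*y - 9; no integer root y with |y| ≤ 4.
  x = 1: f_y(1, y) = -6*y - 4; no integer root y with |y| ≤ 4.
  x = 2: f_y(2, y) = -2*y - 1; no integer root y with |y| ≤ 4.
  x = 3: f_y(3, y) = 2*y; vanishes at y ∈ {0}. (3, 0): f_x = 0, f = 0 — SINGULAR.
  x = 4: f_y(4, y) = 6*y - 1; no integer root y with |y| ≤ 4.
Only singular point on the grid: (3, 0).
Classify: substitute x = 3 + u, y = 0 + v and expand: f = -2*u**3 - u**2*v + 2*u*v**2 + v**2.
No constant or linear terms (consistent with a singular point). Quadratic part: v**2. Cubic part: -2*u**3 - u**2*v + 2*u*v**2.
The quadratic part v**2 is a perfect square, so there is a single (double) tangent line v = 0, i.e. y = 0. Restricting the cubic part to that line (v = 0) leaves -2*u**3 ≠ 0, so f is not divisible by v and the branch is v² ≈ 2*u**3 to lowest order — this is a cusp.
Classification: cusp.


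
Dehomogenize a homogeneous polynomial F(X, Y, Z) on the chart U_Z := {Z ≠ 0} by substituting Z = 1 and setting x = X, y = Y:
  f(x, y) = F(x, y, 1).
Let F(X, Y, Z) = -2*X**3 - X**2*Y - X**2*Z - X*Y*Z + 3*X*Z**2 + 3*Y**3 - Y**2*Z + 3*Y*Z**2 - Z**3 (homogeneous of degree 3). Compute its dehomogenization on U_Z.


f(x, y) = -2*x**3 - x**2*y - x**2 - x*y + 3*x + 3*y**3 - y**2 + 3*y - 1

On U_Z we set Z = 1. Each monomial c·X^i·Y^j·Z^k in F becomes c·x^i·y^j·1^k = c·x^i·y^j.
Substituting Z = 1: F(X, Y, 1) = -2*x**3 - x**2*y - x**2 - x*y + 3*x + 3*y**3 - y**2 + 3*y - 1.
Note: deg(f) ≤ deg(F) = 3; strict inequality happens when F is divisible by Z (lost terms).


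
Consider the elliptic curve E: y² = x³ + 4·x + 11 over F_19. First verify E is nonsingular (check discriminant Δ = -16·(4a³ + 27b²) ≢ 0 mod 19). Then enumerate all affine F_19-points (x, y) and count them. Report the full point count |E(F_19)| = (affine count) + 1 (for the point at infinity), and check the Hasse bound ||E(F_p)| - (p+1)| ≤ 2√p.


Affine points = {(0, 7), (0, 12), (1, 4), (1, 15), (5, 2), (5, 17), (6, 2), (6, 17), (8, 2), (8, 17), (9, 4), (9, 15), (10, 5), (10, 14), (12, 1), (12, 18), (15, 8), (15, 11), (18, 5), (18, 14)}; affine count = 20; |E(F_19)| = 21.

Discriminant check: Δ ∝ 4a³ + 27b² = 4·4³ + 27·11² = 4·64 + 27·121 ≡ 8 (mod 19). Nonzero ⇒ E is nonsingular.
For each x ∈ F_19, compute rhs = x³ + 4·x + 11 mod 19, then count y ∈ F_19 with y² ≡ rhs.
  x = 0: rhs = 11, matching y values: 7, 12 (2 points).
  x = 1: rhs = 16, matching y values: 4, 15 (2 points).
  x = 2: rhs = 8, matching y values: none (0 points).
  x = 3: rhs = 12, matching y values: none (0 points).
  x = 4: rhs = 15, matching y values: none (0 points).
  x = 5: rhs = 4, matching y values: 2, 17 (2 points).
  x = 6: rhs = 4, matching y values: 2, 17 (2 points).
  x = 7: rhs = 2, matching y values: none (0 points).
  x = 8: rhs = 4, matching y values: 2, 17 (2 points).
  x = 9: rhs = 16, matching y values: 4, 15 (2 points).
  x = 10: rhs = 6, matching y values: 5, 14 (2 points).
  x = 11: rhs = 18, matching y values: none (0 points).
  x = 12: rhs = 1, matching y values: 1, 18 (2 points).
  x = 13: rhs = 18, matching y values: none (0 points).
  x = 14: rhs = 18, matching y values: none (0 points).
  x = 15: rhs = 7, matching y values: 8, 11 (2 points).
  x = 16: rhs = 10, matching y values: none (0 points).
  x = 17: rhs = 14, matching y values: none (0 points).
  x = 18: rhs = 6, matching y values: 5, 14 (2 points).
Total affine count: 20.
Full point count |E(F_19)| = 20 + 1 = 21.
Hasse bound: |21 − (19+1)| = |1| = 1 ≤ 2√19 ≈ 8.7178 ✓.


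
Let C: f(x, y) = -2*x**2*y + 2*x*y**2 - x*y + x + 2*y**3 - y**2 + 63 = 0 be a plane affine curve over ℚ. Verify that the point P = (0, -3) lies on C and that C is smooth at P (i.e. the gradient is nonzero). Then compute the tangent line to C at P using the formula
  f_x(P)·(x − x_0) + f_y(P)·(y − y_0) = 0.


Tangent line at P: 22*x + 60*y + 180 = 0.

Step 1: f(0, -3) = 0, so P lies on C.
Step 2: partial derivatives
  f_x(x, y) = -4*x*y + 2*y**2 - y + 1, f_y(x, y) = -2*x**2 + 4*x*y - x + 6*y**2 - 2*y.
  f_x(P) = 22, f_y(P) = 60 (gradient nonzero, so P is smooth).
Step 3: tangent line at P: 22·(x − 0) + 60·(y − -3) = 0.
Expanding: 22*x + 60*y + 180 = 0.


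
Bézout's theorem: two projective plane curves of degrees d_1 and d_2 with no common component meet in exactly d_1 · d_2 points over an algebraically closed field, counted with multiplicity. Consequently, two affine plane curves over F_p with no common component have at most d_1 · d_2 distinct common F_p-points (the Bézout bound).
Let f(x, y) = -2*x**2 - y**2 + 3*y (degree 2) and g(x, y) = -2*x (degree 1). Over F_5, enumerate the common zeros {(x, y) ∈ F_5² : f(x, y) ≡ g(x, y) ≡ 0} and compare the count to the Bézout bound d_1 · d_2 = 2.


Common zeros: {(0, 0), (0, 3)}; count = 2; Bézout bound = 2.

deg(f) = 2, deg(g) = 1, so Bézout bound = 2.
Scan x ∈ F_5. For each x, list the y ∈ F_5 with f(x, y) ≡ 0 and those with g(x, y) ≡ 0 (mod 5); the common zeros in that column are the intersection.
  x = 0: f ≡ 0 at y ∈ {0, 3}; g ≡ 0 at y ∈ {0, 1, 2, 3, 4}; common: {0, 3}.
  x = 1: f ≡ 0 at y ∈ {1, 2}; g ≡ 0 at y ∈ ∅; common: ∅.
  x = 2: f ≡ 0 at y ∈ ∅; g ≡ 0 at y ∈ ∅; common: ∅.
  x = 3: f ≡ 0 at y ∈ ∅; g ≡ 0 at y ∈ ∅; common: ∅.
  x = 4: f ≡ 0 at y ∈ {1, 2}; g ≡ 0 at y ∈ ∅; common: ∅.
Collecting: common zeros = {(0, 0), (0, 3)}, so the count is 2.
Comparison with the Bézout bound: 2 ≤ 2 = deg(f)·deg(g), as expected for curves with no common component (the bound is attained).


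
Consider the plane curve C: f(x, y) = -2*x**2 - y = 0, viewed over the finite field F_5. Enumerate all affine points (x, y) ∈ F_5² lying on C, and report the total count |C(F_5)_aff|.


Affine F_5-points: {(0, 0), (1, 3), (2, 2), (3, 2), (4, 3)}; count = 5.

For each of the 25 pairs (x, y) ∈ F_5², evaluate f(x, y) mod 5. Record the zeros.
  x = 0: [0↦0, 1↦4, 2↦3, 3↦2, 4↦1]  zeros at y ∈ {0}
  x = 1: [0↦3, 1↦2, 2↦1, 3↦0, 4↦4]  zeros at y ∈ {3}
  x = 2: [0↦2, 1↦1, 2↦0, 3↦4, 4↦3]  zeros at y ∈ {2}
  x = 3: [0↦2, 1↦1, 2↦0, 3↦4, 4↦3]  zeros at y ∈ {2}
  x = 4: [0↦3, 1↦2, 2↦1, 3↦0, 4↦4]  zeros at y ∈ {3}
Collecting zeros: affine points = {(0, 0), (1, 3), (2, 2), (3, 2), (4, 3)}.
Total count |C(F_5)_aff| = 5.


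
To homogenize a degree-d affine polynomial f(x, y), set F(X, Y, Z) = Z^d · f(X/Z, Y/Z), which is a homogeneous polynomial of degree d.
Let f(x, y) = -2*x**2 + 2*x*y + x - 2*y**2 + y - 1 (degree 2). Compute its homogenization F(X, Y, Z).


F(X, Y, Z) = -2*X**2 + 2*X*Y + X*Z - 2*Y**2 + Y*Z - Z**2

deg(f) = 2.
Substitute x = X/Z, y = Y/Z into f, then multiply by Z^2.
  monomial -2·x^2·y^0 ↦ -2·X^2·Y^0·Z^0.
  monomial 2·x^1·y^1 ↦ 2·X^1·Y^1·Z^0.
  monomial 1·x^1·y^0 ↦ 1·X^1·Y^0·Z^1.
  monomial -2·x^0·y^2 ↦ -2·X^0·Y^2·Z^0.
  monomial 1·x^0·y^1 ↦ 1·X^0·Y^1·Z^1.
  monomial -1·x^0·y^0 ↦ -1·X^0·Y^0·Z^2.
Collecting: F(X, Y, Z) = -2*X**2 + 2*X*Y + X*Z - 2*Y**2 + Y*Z - Z**2.


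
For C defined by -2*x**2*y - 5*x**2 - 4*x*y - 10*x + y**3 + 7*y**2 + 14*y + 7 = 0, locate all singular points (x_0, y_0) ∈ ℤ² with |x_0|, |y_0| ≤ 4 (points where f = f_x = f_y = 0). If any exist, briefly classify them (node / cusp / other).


Singular points: {(-1, -2)}; classification: node.

Compute partial derivatives:
  f_x = -4*x*y - 10*x - 4*y - 10.
  f_y = -2*x**2 - 4*x + 3*y**2 + 14*y + 14.
Scan x_0 ∈ {−4, ..., 4}. For each x_0, f_y(x_0, y) is a polynomial in y; find its integer roots y ∈ {−4, ..., 4}, then test f_x and f at those candidates.
  x = -4: f_y(-4, y) = 3*y**2 + 14*y - 2; no integer root y with |y| ≤ 4.
  x = -3: f_y(-3, y) = 3*y**2 + 14*y + 8; vanishes at y ∈ {-4}. (-3, -4): f_x = -12 ≠ 0.
  x = -2: f_y(-2, y) = 3*y**2 + 14*y + 14; no integer root y with |y| ≤ 4.
  x = -1: f_y(-1, y) = 3*y**2 + 14*y + 16; vanishes at y ∈ {-2}. (-1, -2): f_x = 0, f = 0 — SINGULAR.
  x = 0: f_y(0, y) = 3*y**2 + 14*y + 14; no integer root y with |y| ≤ 4.
  x = 1: f_y(1, y) = 3*y**2 + 14*y + 8; vanishes at y ∈ {-4}. (1, -4): f_x = 12 ≠ 0.
  x = 2: f_y(2, y) = 3*y**2 + 14*y - 2; no integer root y with |y| ≤ 4.
  x = 3: f_y(3, y) = 3*y**2 + 14*y - 16; no integer root y with |y| ≤ 4.
  x = 4: f_y(4, y) = 3*y**2 + 14*y - 34; no integer root y with |y| ≤ 4.
Only singular point on the grid: (-1, -2).
Classify: substitute x = -1 + u, y = -2 + v and expand: f = -2*u**2*v - u**2 + v**3 + v**2.
No constant or linear terms (consistent with a singular point). Quadratic part: -u**2 + v**2. Cubic part: -2*u**2*v + v**3.
The quadratic part v**2 - u**2 = (v − u)(v + u) splits into two distinct linear factors, so there are two distinct tangent lines y − -2 = ±(x − -1) — this is a node (ordinary double point).
Classification: node.


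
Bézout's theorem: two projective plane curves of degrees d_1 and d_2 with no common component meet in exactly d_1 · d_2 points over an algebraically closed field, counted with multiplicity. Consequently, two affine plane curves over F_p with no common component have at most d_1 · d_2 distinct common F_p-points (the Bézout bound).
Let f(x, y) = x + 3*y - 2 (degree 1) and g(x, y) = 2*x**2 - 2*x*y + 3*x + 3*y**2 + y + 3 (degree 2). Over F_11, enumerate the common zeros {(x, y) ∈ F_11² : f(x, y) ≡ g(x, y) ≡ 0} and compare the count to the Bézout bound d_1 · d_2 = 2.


Common zeros: ∅; count = 0; Bézout bound = 2.

deg(f) = 1, deg(g) = 2, so Bézout bound = 2.
Scan x ∈ F_11. For each x, list the y ∈ F_11 with f(x, y) ≡ 0 and those with g(x, y) ≡ 0 (mod 11); the common zeros in that column are the intersection.
  x = 0: f ≡ 0 at y ∈ {8}; g ≡ 0 at y ∈ {3, 4}; common: ∅.
  x = 1: f ≡ 0 at y ∈ {4}; g ≡ 0 at y ∈ {6, 9}; common: ∅.
  x = 2: f ≡ 0 at y ∈ {0}; g ≡ 0 at y ∈ {5, 7}; common: ∅.
  x = 3: f ≡ 0 at y ∈ {7}; g ≡ 0 at y ∈ ∅; common: ∅.
  x = 4: f ≡ 0 at y ∈ {3}; g ≡ 0 at y ∈ ∅; common: ∅.
  x = 5: f ≡ 0 at y ∈ {10}; g ≡ 0 at y ∈ ∅; common: ∅.
  x = 6: f ≡ 0 at y ∈ {6}; g ≡ 0 at y ∈ ∅; common: ∅.
  x = 7: f ≡ 0 at y ∈ {2}; g ≡ 0 at y ∈ {3, 5}; common: ∅.
  x = 8: f ≡ 0 at y ∈ {9}; g ≡ 0 at y ∈ {1, 4}; common: ∅.
  x = 9: f ≡ 0 at y ∈ {5}; g ≡ 0 at y ∈ {6, 7}; common: ∅.
  x = 10: f ≡ 0 at y ∈ {1}; g ≡ 0 at y ∈ ∅; common: ∅.
Collecting: common zeros = ∅, so the count is 0.
Comparison with the Bézout bound: 0 ≤ 2 = deg(f)·deg(g), as expected for curves with no common component (the affine F_11-count falls short of the bound because intersections may lie at infinity, over extension fields, or carry multiplicity).


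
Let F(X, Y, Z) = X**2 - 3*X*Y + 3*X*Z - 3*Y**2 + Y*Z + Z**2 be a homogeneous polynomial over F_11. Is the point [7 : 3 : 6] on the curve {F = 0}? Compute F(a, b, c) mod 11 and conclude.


F(7,3,6) ≡ 7 (mod 11); P is NOT on the curve.

Evaluate F(7, 3, 6) term-by-term (mod 11).
  X**2 ↦ 1·49·1·1 = 49
  -3*X*Y ↦ -3·7·3·1 = -63
  3*X*Z ↦ 3·7·1·6 = 126
  -3*Y**2 ↦ -3·1·9·1 = -27
  Y*Z ↦ 1·1·3·6 = 18
  Z**2 ↦ 1·1·1·36 = 36
Sum: F(7, 3, 6) = (49) + (-63) + (126) + (-27) + (18) + (36) = 139.
Reducing mod 11: 139 ≡ 7 (mod 11).
Since F(a, b, c) ≡ 7 ≠ 0 (mod 11), P does NOT lie on the curve.


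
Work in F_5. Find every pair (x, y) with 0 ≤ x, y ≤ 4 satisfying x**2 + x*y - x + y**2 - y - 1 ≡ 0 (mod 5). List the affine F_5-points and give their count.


Affine F_5-points: {(0, 3), (1, 1), (1, 4), (3, 0), (3, 3), (4, 1)}; count = 6.

For each of the 25 pairs (x, y) ∈ F_5², evaluate f(x, y) mod 5. Record the zeros.
  x = 0: [0↦4, 1↦4, 2↦1, 3↦0, 4↦1]  zeros at y ∈ {3}
  x = 1: [0↦4, 1↦0, 2↦3, 3↦3, 4↦0]  zeros at y ∈ {1, 4}
  x = 2: [0↦1, 1↦3, 2↦2, 3↦3, 4↦1]  zeros at y ∈ ∅
  x = 3: [0↦0, 1↦3, 2↦3, 3↦0, 4↦4]  zeros at y ∈ {0, 3}
  x = 4: [0↦1, 1↦0, 2↦1, 3↦4, 4↦4]  zeros at y ∈ {1}
Collecting zeros: affine points = {(0, 3), (1, 1), (1, 4), (3, 0), (3, 3), (4, 1)}.
Total count |C(F_5)_aff| = 6.


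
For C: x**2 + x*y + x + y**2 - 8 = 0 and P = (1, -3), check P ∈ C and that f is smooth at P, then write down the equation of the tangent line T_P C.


Tangent line at P: -5*y - 15 = 0.

Step 1: f(1, -3) = 0, so P lies on C.
Step 2: partial derivatives
  f_x(x, y) = 2*x + y + 1, f_y(x, y) = x + 2*y.
  f_x(P) = 0, f_y(P) = -5 (gradient nonzero, so P is smooth).
Step 3: tangent line at P: 0·(x − 1) + -5·(y − -3) = 0.
Expanding: -5*y - 15 = 0.


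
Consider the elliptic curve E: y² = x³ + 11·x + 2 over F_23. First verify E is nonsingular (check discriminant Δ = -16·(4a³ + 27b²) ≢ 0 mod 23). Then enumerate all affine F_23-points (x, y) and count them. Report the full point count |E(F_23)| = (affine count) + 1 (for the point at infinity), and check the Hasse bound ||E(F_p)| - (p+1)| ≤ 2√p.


Affine points = {(0, 5), (0, 18), (2, 3), (2, 20), (3, 4), (3, 19), (4, 8), (4, 15), (6, 10), (6, 13), (7, 10), (7, 13), (8, 2), (8, 21), (9, 5), (9, 18), (10, 10), (10, 13), (14, 5), (14, 18), (15, 0), (18, 11), (18, 12), (19, 3), (19, 20), (21, 8), (21, 15), (22, 6), (22, 17)}; affine count = 29; |E(F_23)| = 30.

Discriminant check: Δ ∝ 4a³ + 27b² = 4·11³ + 27·2² = 4·1331 + 27·4 ≡ 4 (mod 23). Nonzero ⇒ E is nonsingular.
For each x ∈ F_23, compute rhs = x³ + 11·x + 2 mod 23, then count y ∈ F_23 with y² ≡ rhs.
  x = 0: rhs = 2, matching y values: 5, 18 (2 points).
  x = 1: rhs = 14, matching y values: none (0 points).
  x = 2: rhs = 9, matching y values: 3, 20 (2 points).
  x = 3: rhs = 16, matching y values: 4, 19 (2 points).
  x = 4: rhs = 18, matching y values: 8, 15 (2 points).
  x = 5: rhs = 21, matching y values: none (0 points).
  x = 6: rhs = 8, matching y values: 10, 13 (2 points).
  x = 7: rhs = 8, matching y values: 10, 13 (2 points).
  x = 8: rhs = 4, matching y values: 2, 21 (2 points).
  x = 9: rhs = 2, matching y values: 5, 18 (2 points).
  x = 10: rhs = 8, matching y values: 10, 13 (2 points).
  x = 11: rhs = 5, matching y values: none (0 points).
  x = 12: rhs = 22, matching y values: none (0 points).
  x = 13: rhs = 19, matching y values: none (0 points).
  x = 14: rhs = 2, matching y values: 5, 18 (2 points).
  x = 15: rhs = 0, matching y values: 0 (1 points).
  x = 16: rhs = 19, matching y values: none (0 points).
  x = 17: rhs = 19, matching y values: none (0 points).
  x = 18: rhs = 6, matching y values: 11, 12 (2 points).
  x = 19: rhs = 9, matching y values: 3, 20 (2 points).
  x = 20: rhs = 11, matching y values: none (0 points).
  x = 21: rhs = 18, matching y values: 8, 15 (2 points).
  x = 22: rhs = 13, matching y values: 6, 17 (2 points).
Total affine count: 29.
Full point count |E(F_23)| = 29 + 1 = 30.
Hasse bound: |30 − (23+1)| = |6| = 6 ≤ 2√23 ≈ 9.5917 ✓.


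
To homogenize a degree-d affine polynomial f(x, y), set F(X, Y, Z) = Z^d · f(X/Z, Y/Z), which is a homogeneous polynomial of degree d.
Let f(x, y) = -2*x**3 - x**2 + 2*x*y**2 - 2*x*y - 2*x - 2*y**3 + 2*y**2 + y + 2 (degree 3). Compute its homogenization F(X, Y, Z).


F(X, Y, Z) = -2*X**3 - X**2*Z + 2*X*Y**2 - 2*X*Y*Z - 2*X*Z**2 - 2*Y**3 + 2*Y**2*Z + Y*Z**2 + 2*Z**3

deg(f) = 3.
Substitute x = X/Z, y = Y/Z into f, then multiply by Z^3.
  monomial -2·x^3·y^0 ↦ -2·X^3·Y^0·Z^0.
  monomial -1·x^2·y^0 ↦ -1·X^2·Y^0·Z^1.
  monomial 2·x^1·y^2 ↦ 2·X^1·Y^2·Z^0.
  monomial -2·x^1·y^1 ↦ -2·X^1·Y^1·Z^1.
  monomial -2·x^1·y^0 ↦ -2·X^1·Y^0·Z^2.
  monomial -2·x^0·y^3 ↦ -2·X^0·Y^3·Z^0.
  monomial 2·x^0·y^2 ↦ 2·X^0·Y^2·Z^1.
  monomial 1·x^0·y^1 ↦ 1·X^0·Y^1·Z^2.
  monomial 2·x^0·y^0 ↦ 2·X^0·Y^0·Z^3.
Collecting: F(X, Y, Z) = -2*X**3 - X**2*Z + 2*X*Y**2 - 2*X*Y*Z - 2*X*Z**2 - 2*Y**3 + 2*Y**2*Z + Y*Z**2 + 2*Z**3.


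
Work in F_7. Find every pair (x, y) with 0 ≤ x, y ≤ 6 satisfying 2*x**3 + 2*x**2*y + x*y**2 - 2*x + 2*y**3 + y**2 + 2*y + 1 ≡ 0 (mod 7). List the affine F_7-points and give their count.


Affine F_7-points: {(0, 3), (2, 1), (3, 0), (4, 3), (5, 1), (5, 2), (6, 1)}; count = 7.

For each of the 49 pairs (x, y) ∈ F_7², evaluate f(x, y) mod 7. Record the zeros.
  x = 0: [0↦1, 1↦6, 2↦4, 3↦0, 4↦6, 5↦6, 6↦5]  zeros at y ∈ {3}
  x = 1: [0↦1, 1↦2, 2↦5, 3↦1, 4↦2, 5↦6, 6↦4]  zeros at y ∈ ∅
  x = 2: [0↦6, 1↦0, 2↦5, 3↦5, 4↦5, 5↦3, 6↦4]  zeros at y ∈ {1}
  x = 3: [0↦0, 1↦5, 2↦2, 3↦3, 4↦6, 5↦2, 6↦3]  zeros at y ∈ {0}
  x = 4: [0↦2, 1↦1, 2↦1, 3↦0, 4↦3, 5↦1, 6↦6]  zeros at y ∈ {3}
  x = 5: [0↦3, 1↦0, 2↦0, 3↦1, 4↦1, 5↦5, 6↦4]  zeros at y ∈ {1, 2}
  x = 6: [0↦1, 1↦0, 2↦4, 3↦4, 4↦5, 5↦5, 6↦2]  zeros at y ∈ {1}
Collecting zeros: affine points = {(0, 3), (2, 1), (3, 0), (4, 3), (5, 1), (5, 2), (6, 1)}.
Total count |C(F_7)_aff| = 7.
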